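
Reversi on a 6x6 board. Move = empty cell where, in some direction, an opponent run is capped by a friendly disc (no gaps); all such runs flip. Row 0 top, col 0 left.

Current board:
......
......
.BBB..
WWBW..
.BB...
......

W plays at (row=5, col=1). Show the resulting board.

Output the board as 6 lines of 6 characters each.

Answer: ......
......
.BBB..
WWBW..
.WW...
.W....

Derivation:
Place W at (5,1); scan 8 dirs for brackets.
Dir NW: first cell '.' (not opp) -> no flip
Dir N: opp run (4,1) capped by W -> flip
Dir NE: opp run (4,2) capped by W -> flip
Dir W: first cell '.' (not opp) -> no flip
Dir E: first cell '.' (not opp) -> no flip
Dir SW: edge -> no flip
Dir S: edge -> no flip
Dir SE: edge -> no flip
All flips: (4,1) (4,2)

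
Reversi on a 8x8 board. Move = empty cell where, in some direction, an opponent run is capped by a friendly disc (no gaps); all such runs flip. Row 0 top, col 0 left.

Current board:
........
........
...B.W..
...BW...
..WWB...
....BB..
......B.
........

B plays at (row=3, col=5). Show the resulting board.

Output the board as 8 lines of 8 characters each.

Answer: ........
........
...B.W..
...BBB..
..WWB...
....BB..
......B.
........

Derivation:
Place B at (3,5); scan 8 dirs for brackets.
Dir NW: first cell '.' (not opp) -> no flip
Dir N: opp run (2,5), next='.' -> no flip
Dir NE: first cell '.' (not opp) -> no flip
Dir W: opp run (3,4) capped by B -> flip
Dir E: first cell '.' (not opp) -> no flip
Dir SW: first cell 'B' (not opp) -> no flip
Dir S: first cell '.' (not opp) -> no flip
Dir SE: first cell '.' (not opp) -> no flip
All flips: (3,4)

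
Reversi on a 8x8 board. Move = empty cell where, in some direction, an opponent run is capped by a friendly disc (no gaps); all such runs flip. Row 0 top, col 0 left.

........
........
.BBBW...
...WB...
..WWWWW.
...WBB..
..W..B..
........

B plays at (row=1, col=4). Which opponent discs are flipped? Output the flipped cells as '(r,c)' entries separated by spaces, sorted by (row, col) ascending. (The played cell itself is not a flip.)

Answer: (2,4)

Derivation:
Dir NW: first cell '.' (not opp) -> no flip
Dir N: first cell '.' (not opp) -> no flip
Dir NE: first cell '.' (not opp) -> no flip
Dir W: first cell '.' (not opp) -> no flip
Dir E: first cell '.' (not opp) -> no flip
Dir SW: first cell 'B' (not opp) -> no flip
Dir S: opp run (2,4) capped by B -> flip
Dir SE: first cell '.' (not opp) -> no flip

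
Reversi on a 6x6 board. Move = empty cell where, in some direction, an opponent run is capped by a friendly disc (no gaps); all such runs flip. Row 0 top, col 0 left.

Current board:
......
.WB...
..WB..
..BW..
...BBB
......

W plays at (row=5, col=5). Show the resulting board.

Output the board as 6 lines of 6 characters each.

Place W at (5,5); scan 8 dirs for brackets.
Dir NW: opp run (4,4) capped by W -> flip
Dir N: opp run (4,5), next='.' -> no flip
Dir NE: edge -> no flip
Dir W: first cell '.' (not opp) -> no flip
Dir E: edge -> no flip
Dir SW: edge -> no flip
Dir S: edge -> no flip
Dir SE: edge -> no flip
All flips: (4,4)

Answer: ......
.WB...
..WB..
..BW..
...BWB
.....W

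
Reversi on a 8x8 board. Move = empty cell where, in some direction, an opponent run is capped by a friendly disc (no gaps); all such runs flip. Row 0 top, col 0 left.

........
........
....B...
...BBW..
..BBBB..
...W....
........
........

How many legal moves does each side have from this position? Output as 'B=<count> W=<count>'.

-- B to move --
(2,5): flips 1 -> legal
(2,6): flips 1 -> legal
(3,6): flips 1 -> legal
(4,6): flips 1 -> legal
(5,2): no bracket -> illegal
(5,4): no bracket -> illegal
(6,2): flips 1 -> legal
(6,3): flips 1 -> legal
(6,4): flips 1 -> legal
B mobility = 7
-- W to move --
(1,3): flips 1 -> legal
(1,4): no bracket -> illegal
(1,5): no bracket -> illegal
(2,2): no bracket -> illegal
(2,3): flips 2 -> legal
(2,5): no bracket -> illegal
(3,1): flips 1 -> legal
(3,2): flips 2 -> legal
(3,6): no bracket -> illegal
(4,1): no bracket -> illegal
(4,6): no bracket -> illegal
(5,1): no bracket -> illegal
(5,2): no bracket -> illegal
(5,4): no bracket -> illegal
(5,5): flips 1 -> legal
(5,6): no bracket -> illegal
W mobility = 5

Answer: B=7 W=5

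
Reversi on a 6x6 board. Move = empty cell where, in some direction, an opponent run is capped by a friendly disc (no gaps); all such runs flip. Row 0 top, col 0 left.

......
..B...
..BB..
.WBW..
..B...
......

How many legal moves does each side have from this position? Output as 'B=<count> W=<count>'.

-- B to move --
(2,0): flips 1 -> legal
(2,1): no bracket -> illegal
(2,4): flips 1 -> legal
(3,0): flips 1 -> legal
(3,4): flips 1 -> legal
(4,0): flips 1 -> legal
(4,1): no bracket -> illegal
(4,3): flips 1 -> legal
(4,4): flips 1 -> legal
B mobility = 7
-- W to move --
(0,1): no bracket -> illegal
(0,2): no bracket -> illegal
(0,3): no bracket -> illegal
(1,1): flips 1 -> legal
(1,3): flips 2 -> legal
(1,4): no bracket -> illegal
(2,1): no bracket -> illegal
(2,4): no bracket -> illegal
(3,4): no bracket -> illegal
(4,1): no bracket -> illegal
(4,3): no bracket -> illegal
(5,1): flips 1 -> legal
(5,2): no bracket -> illegal
(5,3): flips 1 -> legal
W mobility = 4

Answer: B=7 W=4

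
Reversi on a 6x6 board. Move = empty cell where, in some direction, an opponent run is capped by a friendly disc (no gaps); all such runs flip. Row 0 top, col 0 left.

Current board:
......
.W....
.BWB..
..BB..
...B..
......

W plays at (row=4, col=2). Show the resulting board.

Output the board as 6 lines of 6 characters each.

Answer: ......
.W....
.BWB..
..WB..
..WB..
......

Derivation:
Place W at (4,2); scan 8 dirs for brackets.
Dir NW: first cell '.' (not opp) -> no flip
Dir N: opp run (3,2) capped by W -> flip
Dir NE: opp run (3,3), next='.' -> no flip
Dir W: first cell '.' (not opp) -> no flip
Dir E: opp run (4,3), next='.' -> no flip
Dir SW: first cell '.' (not opp) -> no flip
Dir S: first cell '.' (not opp) -> no flip
Dir SE: first cell '.' (not opp) -> no flip
All flips: (3,2)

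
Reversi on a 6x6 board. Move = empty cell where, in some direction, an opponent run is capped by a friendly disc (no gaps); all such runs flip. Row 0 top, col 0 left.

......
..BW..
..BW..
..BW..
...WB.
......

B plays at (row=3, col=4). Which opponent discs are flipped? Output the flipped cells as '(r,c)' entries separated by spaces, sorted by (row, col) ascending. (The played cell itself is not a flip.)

Answer: (2,3) (3,3)

Derivation:
Dir NW: opp run (2,3) capped by B -> flip
Dir N: first cell '.' (not opp) -> no flip
Dir NE: first cell '.' (not opp) -> no flip
Dir W: opp run (3,3) capped by B -> flip
Dir E: first cell '.' (not opp) -> no flip
Dir SW: opp run (4,3), next='.' -> no flip
Dir S: first cell 'B' (not opp) -> no flip
Dir SE: first cell '.' (not opp) -> no flip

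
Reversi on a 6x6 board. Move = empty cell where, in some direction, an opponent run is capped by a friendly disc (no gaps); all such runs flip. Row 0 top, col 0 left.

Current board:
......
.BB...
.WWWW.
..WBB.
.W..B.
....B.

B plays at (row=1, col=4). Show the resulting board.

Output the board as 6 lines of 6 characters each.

Place B at (1,4); scan 8 dirs for brackets.
Dir NW: first cell '.' (not opp) -> no flip
Dir N: first cell '.' (not opp) -> no flip
Dir NE: first cell '.' (not opp) -> no flip
Dir W: first cell '.' (not opp) -> no flip
Dir E: first cell '.' (not opp) -> no flip
Dir SW: opp run (2,3) (3,2) (4,1), next='.' -> no flip
Dir S: opp run (2,4) capped by B -> flip
Dir SE: first cell '.' (not opp) -> no flip
All flips: (2,4)

Answer: ......
.BB.B.
.WWWB.
..WBB.
.W..B.
....B.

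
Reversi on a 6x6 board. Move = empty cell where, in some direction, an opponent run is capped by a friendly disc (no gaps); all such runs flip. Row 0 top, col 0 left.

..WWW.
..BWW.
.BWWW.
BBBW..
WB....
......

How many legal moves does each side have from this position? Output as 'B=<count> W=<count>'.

-- B to move --
(0,1): no bracket -> illegal
(0,5): flips 2 -> legal
(1,1): no bracket -> illegal
(1,5): flips 2 -> legal
(2,5): flips 3 -> legal
(3,4): flips 2 -> legal
(3,5): no bracket -> illegal
(4,2): no bracket -> illegal
(4,3): no bracket -> illegal
(4,4): no bracket -> illegal
(5,0): flips 1 -> legal
(5,1): no bracket -> illegal
B mobility = 5
-- W to move --
(0,1): flips 1 -> legal
(1,0): no bracket -> illegal
(1,1): flips 1 -> legal
(2,0): flips 2 -> legal
(4,2): flips 2 -> legal
(4,3): no bracket -> illegal
(5,0): flips 2 -> legal
(5,1): no bracket -> illegal
(5,2): no bracket -> illegal
W mobility = 5

Answer: B=5 W=5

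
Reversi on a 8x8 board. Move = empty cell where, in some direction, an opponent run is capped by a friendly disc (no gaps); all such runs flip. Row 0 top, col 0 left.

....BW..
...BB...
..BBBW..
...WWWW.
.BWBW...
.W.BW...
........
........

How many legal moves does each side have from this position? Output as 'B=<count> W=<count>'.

Answer: B=12 W=13

Derivation:
-- B to move --
(0,6): flips 1 -> legal
(1,5): no bracket -> illegal
(1,6): flips 2 -> legal
(2,6): flips 3 -> legal
(2,7): no bracket -> illegal
(3,1): flips 1 -> legal
(3,2): no bracket -> illegal
(3,7): no bracket -> illegal
(4,0): no bracket -> illegal
(4,5): flips 2 -> legal
(4,6): flips 1 -> legal
(4,7): flips 2 -> legal
(5,0): no bracket -> illegal
(5,2): no bracket -> illegal
(5,5): flips 3 -> legal
(6,0): flips 3 -> legal
(6,1): flips 1 -> legal
(6,2): no bracket -> illegal
(6,3): no bracket -> illegal
(6,4): flips 3 -> legal
(6,5): flips 1 -> legal
B mobility = 12
-- W to move --
(0,2): flips 2 -> legal
(0,3): flips 4 -> legal
(1,1): flips 1 -> legal
(1,2): flips 1 -> legal
(1,5): flips 1 -> legal
(2,1): flips 3 -> legal
(3,0): no bracket -> illegal
(3,1): flips 1 -> legal
(3,2): flips 3 -> legal
(4,0): flips 1 -> legal
(5,0): no bracket -> illegal
(5,2): flips 2 -> legal
(6,2): flips 1 -> legal
(6,3): flips 2 -> legal
(6,4): flips 1 -> legal
W mobility = 13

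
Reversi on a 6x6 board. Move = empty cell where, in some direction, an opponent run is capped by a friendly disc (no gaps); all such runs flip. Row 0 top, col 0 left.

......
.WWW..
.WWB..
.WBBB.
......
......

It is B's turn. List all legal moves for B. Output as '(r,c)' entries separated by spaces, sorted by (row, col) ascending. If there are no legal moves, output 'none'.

Answer: (0,0) (0,1) (0,2) (0,3) (1,0) (2,0) (3,0)

Derivation:
(0,0): flips 2 -> legal
(0,1): flips 1 -> legal
(0,2): flips 2 -> legal
(0,3): flips 1 -> legal
(0,4): no bracket -> illegal
(1,0): flips 1 -> legal
(1,4): no bracket -> illegal
(2,0): flips 2 -> legal
(2,4): no bracket -> illegal
(3,0): flips 1 -> legal
(4,0): no bracket -> illegal
(4,1): no bracket -> illegal
(4,2): no bracket -> illegal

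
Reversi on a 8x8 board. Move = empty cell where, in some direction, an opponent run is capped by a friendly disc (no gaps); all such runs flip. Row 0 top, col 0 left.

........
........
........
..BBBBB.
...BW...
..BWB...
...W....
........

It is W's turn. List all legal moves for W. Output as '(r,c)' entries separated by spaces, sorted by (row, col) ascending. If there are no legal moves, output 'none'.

Answer: (2,2) (2,3) (2,4) (2,6) (4,1) (4,2) (4,5) (5,1) (5,5) (6,4)

Derivation:
(2,1): no bracket -> illegal
(2,2): flips 1 -> legal
(2,3): flips 2 -> legal
(2,4): flips 1 -> legal
(2,5): no bracket -> illegal
(2,6): flips 1 -> legal
(2,7): no bracket -> illegal
(3,1): no bracket -> illegal
(3,7): no bracket -> illegal
(4,1): flips 1 -> legal
(4,2): flips 1 -> legal
(4,5): flips 1 -> legal
(4,6): no bracket -> illegal
(4,7): no bracket -> illegal
(5,1): flips 1 -> legal
(5,5): flips 1 -> legal
(6,1): no bracket -> illegal
(6,2): no bracket -> illegal
(6,4): flips 1 -> legal
(6,5): no bracket -> illegal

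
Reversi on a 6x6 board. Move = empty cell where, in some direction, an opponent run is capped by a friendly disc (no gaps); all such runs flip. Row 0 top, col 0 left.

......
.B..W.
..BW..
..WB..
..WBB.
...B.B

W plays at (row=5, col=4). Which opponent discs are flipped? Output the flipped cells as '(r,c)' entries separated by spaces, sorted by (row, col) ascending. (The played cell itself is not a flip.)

Dir NW: opp run (4,3) capped by W -> flip
Dir N: opp run (4,4), next='.' -> no flip
Dir NE: first cell '.' (not opp) -> no flip
Dir W: opp run (5,3), next='.' -> no flip
Dir E: opp run (5,5), next=edge -> no flip
Dir SW: edge -> no flip
Dir S: edge -> no flip
Dir SE: edge -> no flip

Answer: (4,3)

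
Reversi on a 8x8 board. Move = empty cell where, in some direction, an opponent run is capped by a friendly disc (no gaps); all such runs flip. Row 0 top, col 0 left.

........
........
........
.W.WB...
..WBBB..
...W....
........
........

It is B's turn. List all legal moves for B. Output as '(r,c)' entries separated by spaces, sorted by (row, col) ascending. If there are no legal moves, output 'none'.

(2,0): no bracket -> illegal
(2,1): no bracket -> illegal
(2,2): flips 1 -> legal
(2,3): flips 1 -> legal
(2,4): no bracket -> illegal
(3,0): no bracket -> illegal
(3,2): flips 1 -> legal
(4,0): no bracket -> illegal
(4,1): flips 1 -> legal
(5,1): no bracket -> illegal
(5,2): no bracket -> illegal
(5,4): no bracket -> illegal
(6,2): flips 1 -> legal
(6,3): flips 1 -> legal
(6,4): no bracket -> illegal

Answer: (2,2) (2,3) (3,2) (4,1) (6,2) (6,3)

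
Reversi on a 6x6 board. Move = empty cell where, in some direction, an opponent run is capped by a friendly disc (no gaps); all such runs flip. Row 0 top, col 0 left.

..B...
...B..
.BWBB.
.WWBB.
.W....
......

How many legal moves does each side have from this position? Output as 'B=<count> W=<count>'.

-- B to move --
(1,1): flips 1 -> legal
(1,2): no bracket -> illegal
(2,0): no bracket -> illegal
(3,0): flips 2 -> legal
(4,0): flips 2 -> legal
(4,2): no bracket -> illegal
(4,3): flips 1 -> legal
(5,0): flips 2 -> legal
(5,1): flips 2 -> legal
(5,2): no bracket -> illegal
B mobility = 6
-- W to move --
(0,1): no bracket -> illegal
(0,3): no bracket -> illegal
(0,4): flips 1 -> legal
(1,0): flips 1 -> legal
(1,1): flips 1 -> legal
(1,2): no bracket -> illegal
(1,4): flips 1 -> legal
(1,5): no bracket -> illegal
(2,0): flips 1 -> legal
(2,5): flips 2 -> legal
(3,0): no bracket -> illegal
(3,5): flips 2 -> legal
(4,2): no bracket -> illegal
(4,3): no bracket -> illegal
(4,4): flips 1 -> legal
(4,5): no bracket -> illegal
W mobility = 8

Answer: B=6 W=8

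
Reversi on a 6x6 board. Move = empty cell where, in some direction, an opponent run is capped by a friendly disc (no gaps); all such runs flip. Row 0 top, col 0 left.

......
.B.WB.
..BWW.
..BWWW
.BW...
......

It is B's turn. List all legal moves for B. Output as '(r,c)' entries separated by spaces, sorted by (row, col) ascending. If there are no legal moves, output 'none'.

(0,2): no bracket -> illegal
(0,3): no bracket -> illegal
(0,4): flips 1 -> legal
(1,2): flips 1 -> legal
(1,5): no bracket -> illegal
(2,5): flips 2 -> legal
(3,1): no bracket -> illegal
(4,3): flips 1 -> legal
(4,4): flips 3 -> legal
(4,5): no bracket -> illegal
(5,1): no bracket -> illegal
(5,2): flips 1 -> legal
(5,3): no bracket -> illegal

Answer: (0,4) (1,2) (2,5) (4,3) (4,4) (5,2)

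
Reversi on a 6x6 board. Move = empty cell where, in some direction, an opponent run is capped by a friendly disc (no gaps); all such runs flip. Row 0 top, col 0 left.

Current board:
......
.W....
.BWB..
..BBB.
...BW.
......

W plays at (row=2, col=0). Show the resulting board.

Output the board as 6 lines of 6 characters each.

Answer: ......
.W....
WWWB..
..BBB.
...BW.
......

Derivation:
Place W at (2,0); scan 8 dirs for brackets.
Dir NW: edge -> no flip
Dir N: first cell '.' (not opp) -> no flip
Dir NE: first cell 'W' (not opp) -> no flip
Dir W: edge -> no flip
Dir E: opp run (2,1) capped by W -> flip
Dir SW: edge -> no flip
Dir S: first cell '.' (not opp) -> no flip
Dir SE: first cell '.' (not opp) -> no flip
All flips: (2,1)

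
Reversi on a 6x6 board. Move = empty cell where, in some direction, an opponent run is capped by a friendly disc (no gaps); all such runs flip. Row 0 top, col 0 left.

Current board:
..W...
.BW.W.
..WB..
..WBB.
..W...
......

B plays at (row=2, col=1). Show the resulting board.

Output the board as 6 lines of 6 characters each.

Place B at (2,1); scan 8 dirs for brackets.
Dir NW: first cell '.' (not opp) -> no flip
Dir N: first cell 'B' (not opp) -> no flip
Dir NE: opp run (1,2), next='.' -> no flip
Dir W: first cell '.' (not opp) -> no flip
Dir E: opp run (2,2) capped by B -> flip
Dir SW: first cell '.' (not opp) -> no flip
Dir S: first cell '.' (not opp) -> no flip
Dir SE: opp run (3,2), next='.' -> no flip
All flips: (2,2)

Answer: ..W...
.BW.W.
.BBB..
..WBB.
..W...
......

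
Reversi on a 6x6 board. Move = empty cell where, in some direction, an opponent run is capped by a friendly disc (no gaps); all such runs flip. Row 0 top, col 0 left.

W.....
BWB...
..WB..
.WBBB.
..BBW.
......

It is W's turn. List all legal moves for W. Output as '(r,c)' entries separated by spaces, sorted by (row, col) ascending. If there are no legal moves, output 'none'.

Answer: (0,2) (1,3) (2,0) (2,4) (3,5) (4,1) (5,2) (5,3)

Derivation:
(0,1): no bracket -> illegal
(0,2): flips 1 -> legal
(0,3): no bracket -> illegal
(1,3): flips 1 -> legal
(1,4): no bracket -> illegal
(2,0): flips 1 -> legal
(2,1): no bracket -> illegal
(2,4): flips 2 -> legal
(2,5): no bracket -> illegal
(3,5): flips 3 -> legal
(4,1): flips 2 -> legal
(4,5): no bracket -> illegal
(5,1): no bracket -> illegal
(5,2): flips 2 -> legal
(5,3): flips 1 -> legal
(5,4): no bracket -> illegal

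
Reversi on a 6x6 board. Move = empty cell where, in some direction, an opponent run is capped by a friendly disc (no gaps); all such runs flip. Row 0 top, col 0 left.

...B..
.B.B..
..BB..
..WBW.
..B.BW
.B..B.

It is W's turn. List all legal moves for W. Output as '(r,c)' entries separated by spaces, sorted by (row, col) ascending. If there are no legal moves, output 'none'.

Answer: (1,2) (1,4) (4,3) (5,2)

Derivation:
(0,0): no bracket -> illegal
(0,1): no bracket -> illegal
(0,2): no bracket -> illegal
(0,4): no bracket -> illegal
(1,0): no bracket -> illegal
(1,2): flips 2 -> legal
(1,4): flips 1 -> legal
(2,0): no bracket -> illegal
(2,1): no bracket -> illegal
(2,4): no bracket -> illegal
(3,1): no bracket -> illegal
(3,5): no bracket -> illegal
(4,0): no bracket -> illegal
(4,1): no bracket -> illegal
(4,3): flips 1 -> legal
(5,0): no bracket -> illegal
(5,2): flips 1 -> legal
(5,3): no bracket -> illegal
(5,5): no bracket -> illegal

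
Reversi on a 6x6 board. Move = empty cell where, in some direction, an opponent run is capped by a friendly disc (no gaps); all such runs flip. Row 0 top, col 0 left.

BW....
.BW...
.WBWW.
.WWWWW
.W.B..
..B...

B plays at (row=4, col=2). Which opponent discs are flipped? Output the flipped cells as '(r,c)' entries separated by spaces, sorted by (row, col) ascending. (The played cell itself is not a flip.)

Answer: (3,2)

Derivation:
Dir NW: opp run (3,1), next='.' -> no flip
Dir N: opp run (3,2) capped by B -> flip
Dir NE: opp run (3,3) (2,4), next='.' -> no flip
Dir W: opp run (4,1), next='.' -> no flip
Dir E: first cell 'B' (not opp) -> no flip
Dir SW: first cell '.' (not opp) -> no flip
Dir S: first cell 'B' (not opp) -> no flip
Dir SE: first cell '.' (not opp) -> no flip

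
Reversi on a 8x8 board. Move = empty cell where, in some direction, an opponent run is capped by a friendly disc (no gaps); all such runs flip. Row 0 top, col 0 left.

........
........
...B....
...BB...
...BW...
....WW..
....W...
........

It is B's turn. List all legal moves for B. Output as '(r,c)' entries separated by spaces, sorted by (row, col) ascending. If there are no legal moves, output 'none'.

Answer: (4,5) (6,5) (6,6) (7,4)

Derivation:
(3,5): no bracket -> illegal
(4,5): flips 1 -> legal
(4,6): no bracket -> illegal
(5,3): no bracket -> illegal
(5,6): no bracket -> illegal
(6,3): no bracket -> illegal
(6,5): flips 1 -> legal
(6,6): flips 2 -> legal
(7,3): no bracket -> illegal
(7,4): flips 3 -> legal
(7,5): no bracket -> illegal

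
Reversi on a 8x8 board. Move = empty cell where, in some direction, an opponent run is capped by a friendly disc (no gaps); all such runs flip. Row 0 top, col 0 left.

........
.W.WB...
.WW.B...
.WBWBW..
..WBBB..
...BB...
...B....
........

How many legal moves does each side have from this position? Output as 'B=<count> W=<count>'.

-- B to move --
(0,0): flips 3 -> legal
(0,1): no bracket -> illegal
(0,2): flips 1 -> legal
(0,3): no bracket -> illegal
(0,4): no bracket -> illegal
(1,0): flips 1 -> legal
(1,2): flips 2 -> legal
(2,0): flips 2 -> legal
(2,3): flips 1 -> legal
(2,5): flips 1 -> legal
(2,6): flips 1 -> legal
(3,0): flips 1 -> legal
(3,6): flips 1 -> legal
(4,0): no bracket -> illegal
(4,1): flips 1 -> legal
(4,6): flips 1 -> legal
(5,1): flips 2 -> legal
(5,2): flips 1 -> legal
B mobility = 14
-- W to move --
(0,3): no bracket -> illegal
(0,4): no bracket -> illegal
(0,5): no bracket -> illegal
(1,5): flips 2 -> legal
(2,3): no bracket -> illegal
(2,5): no bracket -> illegal
(3,6): no bracket -> illegal
(4,1): no bracket -> illegal
(4,6): flips 3 -> legal
(5,2): no bracket -> illegal
(5,5): flips 2 -> legal
(5,6): no bracket -> illegal
(6,2): flips 2 -> legal
(6,4): flips 1 -> legal
(6,5): flips 3 -> legal
(7,2): no bracket -> illegal
(7,3): flips 3 -> legal
(7,4): no bracket -> illegal
W mobility = 7

Answer: B=14 W=7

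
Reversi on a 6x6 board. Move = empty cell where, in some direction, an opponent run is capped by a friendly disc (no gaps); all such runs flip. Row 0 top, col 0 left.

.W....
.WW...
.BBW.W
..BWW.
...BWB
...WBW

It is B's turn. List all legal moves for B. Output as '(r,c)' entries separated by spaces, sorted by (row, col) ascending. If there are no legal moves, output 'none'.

(0,0): flips 1 -> legal
(0,2): flips 1 -> legal
(0,3): flips 1 -> legal
(1,0): no bracket -> illegal
(1,3): flips 2 -> legal
(1,4): flips 1 -> legal
(1,5): no bracket -> illegal
(2,0): no bracket -> illegal
(2,4): flips 3 -> legal
(3,5): flips 2 -> legal
(4,2): no bracket -> illegal
(5,2): flips 1 -> legal

Answer: (0,0) (0,2) (0,3) (1,3) (1,4) (2,4) (3,5) (5,2)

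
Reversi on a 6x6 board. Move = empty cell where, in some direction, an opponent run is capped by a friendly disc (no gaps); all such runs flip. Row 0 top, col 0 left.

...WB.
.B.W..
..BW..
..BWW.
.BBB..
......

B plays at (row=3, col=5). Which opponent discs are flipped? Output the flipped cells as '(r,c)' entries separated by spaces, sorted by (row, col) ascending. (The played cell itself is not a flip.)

Dir NW: first cell '.' (not opp) -> no flip
Dir N: first cell '.' (not opp) -> no flip
Dir NE: edge -> no flip
Dir W: opp run (3,4) (3,3) capped by B -> flip
Dir E: edge -> no flip
Dir SW: first cell '.' (not opp) -> no flip
Dir S: first cell '.' (not opp) -> no flip
Dir SE: edge -> no flip

Answer: (3,3) (3,4)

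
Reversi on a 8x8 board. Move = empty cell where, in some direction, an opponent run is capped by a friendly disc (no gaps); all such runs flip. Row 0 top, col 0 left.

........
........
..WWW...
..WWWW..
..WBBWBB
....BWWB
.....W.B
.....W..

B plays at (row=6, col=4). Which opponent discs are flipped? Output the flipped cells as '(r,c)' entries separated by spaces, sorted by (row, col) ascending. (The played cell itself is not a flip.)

Dir NW: first cell '.' (not opp) -> no flip
Dir N: first cell 'B' (not opp) -> no flip
Dir NE: opp run (5,5) capped by B -> flip
Dir W: first cell '.' (not opp) -> no flip
Dir E: opp run (6,5), next='.' -> no flip
Dir SW: first cell '.' (not opp) -> no flip
Dir S: first cell '.' (not opp) -> no flip
Dir SE: opp run (7,5), next=edge -> no flip

Answer: (5,5)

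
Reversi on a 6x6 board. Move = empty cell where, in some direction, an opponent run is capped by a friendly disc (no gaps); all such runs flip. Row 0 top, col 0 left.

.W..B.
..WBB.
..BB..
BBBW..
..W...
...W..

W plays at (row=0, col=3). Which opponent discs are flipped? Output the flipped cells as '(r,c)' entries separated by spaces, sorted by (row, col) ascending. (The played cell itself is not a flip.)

Dir NW: edge -> no flip
Dir N: edge -> no flip
Dir NE: edge -> no flip
Dir W: first cell '.' (not opp) -> no flip
Dir E: opp run (0,4), next='.' -> no flip
Dir SW: first cell 'W' (not opp) -> no flip
Dir S: opp run (1,3) (2,3) capped by W -> flip
Dir SE: opp run (1,4), next='.' -> no flip

Answer: (1,3) (2,3)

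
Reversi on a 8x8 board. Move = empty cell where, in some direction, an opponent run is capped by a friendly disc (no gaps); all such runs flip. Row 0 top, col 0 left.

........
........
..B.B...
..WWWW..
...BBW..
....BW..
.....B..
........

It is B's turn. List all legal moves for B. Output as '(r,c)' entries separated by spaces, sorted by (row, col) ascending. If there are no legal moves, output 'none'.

(2,1): flips 1 -> legal
(2,3): flips 1 -> legal
(2,5): flips 4 -> legal
(2,6): flips 1 -> legal
(3,1): no bracket -> illegal
(3,6): flips 1 -> legal
(4,1): no bracket -> illegal
(4,2): flips 2 -> legal
(4,6): flips 2 -> legal
(5,6): flips 1 -> legal
(6,4): no bracket -> illegal
(6,6): flips 1 -> legal

Answer: (2,1) (2,3) (2,5) (2,6) (3,6) (4,2) (4,6) (5,6) (6,6)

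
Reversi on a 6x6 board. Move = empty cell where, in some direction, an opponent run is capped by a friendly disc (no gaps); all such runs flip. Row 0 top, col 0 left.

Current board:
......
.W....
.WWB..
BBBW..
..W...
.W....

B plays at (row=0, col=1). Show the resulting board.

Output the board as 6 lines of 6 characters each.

Place B at (0,1); scan 8 dirs for brackets.
Dir NW: edge -> no flip
Dir N: edge -> no flip
Dir NE: edge -> no flip
Dir W: first cell '.' (not opp) -> no flip
Dir E: first cell '.' (not opp) -> no flip
Dir SW: first cell '.' (not opp) -> no flip
Dir S: opp run (1,1) (2,1) capped by B -> flip
Dir SE: first cell '.' (not opp) -> no flip
All flips: (1,1) (2,1)

Answer: .B....
.B....
.BWB..
BBBW..
..W...
.W....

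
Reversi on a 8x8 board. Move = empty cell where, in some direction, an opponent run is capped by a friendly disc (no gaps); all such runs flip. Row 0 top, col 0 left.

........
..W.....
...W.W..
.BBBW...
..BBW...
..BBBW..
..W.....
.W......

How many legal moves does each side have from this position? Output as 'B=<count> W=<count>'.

-- B to move --
(0,1): no bracket -> illegal
(0,2): no bracket -> illegal
(0,3): no bracket -> illegal
(1,1): no bracket -> illegal
(1,3): flips 1 -> legal
(1,4): flips 1 -> legal
(1,5): no bracket -> illegal
(1,6): flips 2 -> legal
(2,1): no bracket -> illegal
(2,2): no bracket -> illegal
(2,4): flips 2 -> legal
(2,6): no bracket -> illegal
(3,5): flips 2 -> legal
(3,6): no bracket -> illegal
(4,5): flips 1 -> legal
(4,6): no bracket -> illegal
(5,1): no bracket -> illegal
(5,6): flips 1 -> legal
(6,0): no bracket -> illegal
(6,1): no bracket -> illegal
(6,3): no bracket -> illegal
(6,4): no bracket -> illegal
(6,5): no bracket -> illegal
(6,6): flips 2 -> legal
(7,0): no bracket -> illegal
(7,2): flips 1 -> legal
(7,3): no bracket -> illegal
B mobility = 9
-- W to move --
(2,0): no bracket -> illegal
(2,1): no bracket -> illegal
(2,2): flips 4 -> legal
(2,4): no bracket -> illegal
(3,0): flips 3 -> legal
(4,0): no bracket -> illegal
(4,1): flips 3 -> legal
(4,5): no bracket -> illegal
(5,1): flips 3 -> legal
(6,1): flips 2 -> legal
(6,3): flips 3 -> legal
(6,4): flips 1 -> legal
(6,5): no bracket -> illegal
W mobility = 7

Answer: B=9 W=7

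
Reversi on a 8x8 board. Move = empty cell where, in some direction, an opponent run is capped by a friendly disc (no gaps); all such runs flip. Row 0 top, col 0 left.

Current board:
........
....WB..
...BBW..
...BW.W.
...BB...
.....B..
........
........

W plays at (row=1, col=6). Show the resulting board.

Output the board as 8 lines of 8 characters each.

Place W at (1,6); scan 8 dirs for brackets.
Dir NW: first cell '.' (not opp) -> no flip
Dir N: first cell '.' (not opp) -> no flip
Dir NE: first cell '.' (not opp) -> no flip
Dir W: opp run (1,5) capped by W -> flip
Dir E: first cell '.' (not opp) -> no flip
Dir SW: first cell 'W' (not opp) -> no flip
Dir S: first cell '.' (not opp) -> no flip
Dir SE: first cell '.' (not opp) -> no flip
All flips: (1,5)

Answer: ........
....WWW.
...BBW..
...BW.W.
...BB...
.....B..
........
........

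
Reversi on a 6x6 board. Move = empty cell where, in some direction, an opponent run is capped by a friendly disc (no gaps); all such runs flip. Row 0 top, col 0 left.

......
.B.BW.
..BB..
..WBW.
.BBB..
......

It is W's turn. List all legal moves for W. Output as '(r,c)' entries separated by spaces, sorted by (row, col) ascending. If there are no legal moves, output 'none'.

(0,0): no bracket -> illegal
(0,1): no bracket -> illegal
(0,2): no bracket -> illegal
(0,3): no bracket -> illegal
(0,4): no bracket -> illegal
(1,0): no bracket -> illegal
(1,2): flips 3 -> legal
(2,0): no bracket -> illegal
(2,1): no bracket -> illegal
(2,4): no bracket -> illegal
(3,0): no bracket -> illegal
(3,1): no bracket -> illegal
(4,0): no bracket -> illegal
(4,4): no bracket -> illegal
(5,0): flips 1 -> legal
(5,1): no bracket -> illegal
(5,2): flips 2 -> legal
(5,3): no bracket -> illegal
(5,4): flips 1 -> legal

Answer: (1,2) (5,0) (5,2) (5,4)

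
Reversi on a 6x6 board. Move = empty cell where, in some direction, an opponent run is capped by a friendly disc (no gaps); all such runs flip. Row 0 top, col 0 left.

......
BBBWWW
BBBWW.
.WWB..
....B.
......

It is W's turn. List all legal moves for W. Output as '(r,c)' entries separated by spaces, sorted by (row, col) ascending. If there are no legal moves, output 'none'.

Answer: (0,1) (0,2) (3,4) (4,2) (4,3)

Derivation:
(0,0): no bracket -> illegal
(0,1): flips 3 -> legal
(0,2): flips 2 -> legal
(0,3): no bracket -> illegal
(3,0): no bracket -> illegal
(3,4): flips 1 -> legal
(3,5): no bracket -> illegal
(4,2): flips 1 -> legal
(4,3): flips 1 -> legal
(4,5): no bracket -> illegal
(5,3): no bracket -> illegal
(5,4): no bracket -> illegal
(5,5): no bracket -> illegal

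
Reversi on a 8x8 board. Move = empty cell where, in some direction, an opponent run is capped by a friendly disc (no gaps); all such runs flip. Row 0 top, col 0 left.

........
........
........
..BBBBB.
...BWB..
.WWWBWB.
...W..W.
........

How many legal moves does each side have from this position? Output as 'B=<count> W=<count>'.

-- B to move --
(4,0): no bracket -> illegal
(4,1): no bracket -> illegal
(4,2): no bracket -> illegal
(4,6): no bracket -> illegal
(5,0): flips 3 -> legal
(5,7): no bracket -> illegal
(6,0): no bracket -> illegal
(6,1): flips 1 -> legal
(6,2): flips 2 -> legal
(6,4): no bracket -> illegal
(6,5): flips 1 -> legal
(6,7): no bracket -> illegal
(7,2): flips 1 -> legal
(7,3): flips 2 -> legal
(7,4): no bracket -> illegal
(7,5): no bracket -> illegal
(7,6): flips 1 -> legal
(7,7): flips 3 -> legal
B mobility = 8
-- W to move --
(2,1): no bracket -> illegal
(2,2): flips 1 -> legal
(2,3): flips 2 -> legal
(2,4): flips 1 -> legal
(2,5): flips 4 -> legal
(2,6): flips 1 -> legal
(2,7): flips 3 -> legal
(3,1): no bracket -> illegal
(3,7): no bracket -> illegal
(4,1): no bracket -> illegal
(4,2): flips 1 -> legal
(4,6): flips 2 -> legal
(4,7): no bracket -> illegal
(5,7): flips 1 -> legal
(6,4): flips 1 -> legal
(6,5): no bracket -> illegal
(6,7): no bracket -> illegal
W mobility = 10

Answer: B=8 W=10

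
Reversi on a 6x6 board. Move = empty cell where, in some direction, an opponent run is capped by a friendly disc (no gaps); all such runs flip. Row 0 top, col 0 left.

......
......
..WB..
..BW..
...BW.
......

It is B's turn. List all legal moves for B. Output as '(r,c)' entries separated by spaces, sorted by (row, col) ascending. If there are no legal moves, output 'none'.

(1,1): no bracket -> illegal
(1,2): flips 1 -> legal
(1,3): no bracket -> illegal
(2,1): flips 1 -> legal
(2,4): no bracket -> illegal
(3,1): no bracket -> illegal
(3,4): flips 1 -> legal
(3,5): no bracket -> illegal
(4,2): no bracket -> illegal
(4,5): flips 1 -> legal
(5,3): no bracket -> illegal
(5,4): no bracket -> illegal
(5,5): no bracket -> illegal

Answer: (1,2) (2,1) (3,4) (4,5)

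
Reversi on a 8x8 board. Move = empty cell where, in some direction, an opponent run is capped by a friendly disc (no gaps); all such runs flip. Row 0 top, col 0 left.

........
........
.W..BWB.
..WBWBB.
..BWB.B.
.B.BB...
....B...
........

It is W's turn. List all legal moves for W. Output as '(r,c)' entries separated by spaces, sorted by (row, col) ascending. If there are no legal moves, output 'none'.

Answer: (1,4) (2,3) (2,7) (3,7) (4,1) (4,5) (4,7) (5,2) (6,3) (6,5) (7,4)

Derivation:
(1,3): no bracket -> illegal
(1,4): flips 1 -> legal
(1,5): no bracket -> illegal
(1,6): no bracket -> illegal
(1,7): no bracket -> illegal
(2,2): no bracket -> illegal
(2,3): flips 2 -> legal
(2,7): flips 1 -> legal
(3,1): no bracket -> illegal
(3,7): flips 2 -> legal
(4,0): no bracket -> illegal
(4,1): flips 1 -> legal
(4,5): flips 2 -> legal
(4,7): flips 1 -> legal
(5,0): no bracket -> illegal
(5,2): flips 1 -> legal
(5,5): no bracket -> illegal
(5,6): no bracket -> illegal
(5,7): no bracket -> illegal
(6,0): no bracket -> illegal
(6,1): no bracket -> illegal
(6,2): no bracket -> illegal
(6,3): flips 1 -> legal
(6,5): flips 1 -> legal
(7,3): no bracket -> illegal
(7,4): flips 3 -> legal
(7,5): no bracket -> illegal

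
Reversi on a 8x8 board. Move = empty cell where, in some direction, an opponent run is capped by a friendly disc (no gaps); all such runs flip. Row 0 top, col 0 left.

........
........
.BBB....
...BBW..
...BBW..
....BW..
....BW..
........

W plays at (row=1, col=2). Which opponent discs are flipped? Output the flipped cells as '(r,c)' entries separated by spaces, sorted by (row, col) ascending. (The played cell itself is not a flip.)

Dir NW: first cell '.' (not opp) -> no flip
Dir N: first cell '.' (not opp) -> no flip
Dir NE: first cell '.' (not opp) -> no flip
Dir W: first cell '.' (not opp) -> no flip
Dir E: first cell '.' (not opp) -> no flip
Dir SW: opp run (2,1), next='.' -> no flip
Dir S: opp run (2,2), next='.' -> no flip
Dir SE: opp run (2,3) (3,4) capped by W -> flip

Answer: (2,3) (3,4)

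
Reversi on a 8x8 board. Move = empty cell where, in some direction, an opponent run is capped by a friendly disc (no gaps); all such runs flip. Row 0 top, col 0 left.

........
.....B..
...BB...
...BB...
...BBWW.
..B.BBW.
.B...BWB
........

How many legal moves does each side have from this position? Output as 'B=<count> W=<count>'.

-- B to move --
(3,5): flips 1 -> legal
(3,6): flips 1 -> legal
(3,7): flips 1 -> legal
(4,7): flips 3 -> legal
(5,7): flips 1 -> legal
(7,5): no bracket -> illegal
(7,6): no bracket -> illegal
(7,7): flips 1 -> legal
B mobility = 6
-- W to move --
(0,4): no bracket -> illegal
(0,5): no bracket -> illegal
(0,6): no bracket -> illegal
(1,2): flips 2 -> legal
(1,3): no bracket -> illegal
(1,4): no bracket -> illegal
(1,6): no bracket -> illegal
(2,2): flips 3 -> legal
(2,5): no bracket -> illegal
(2,6): no bracket -> illegal
(3,2): no bracket -> illegal
(3,5): no bracket -> illegal
(4,1): no bracket -> illegal
(4,2): flips 2 -> legal
(5,0): no bracket -> illegal
(5,1): no bracket -> illegal
(5,3): flips 2 -> legal
(5,7): no bracket -> illegal
(6,0): no bracket -> illegal
(6,2): no bracket -> illegal
(6,3): flips 1 -> legal
(6,4): flips 2 -> legal
(7,0): no bracket -> illegal
(7,1): no bracket -> illegal
(7,2): no bracket -> illegal
(7,4): flips 1 -> legal
(7,5): flips 2 -> legal
(7,6): no bracket -> illegal
(7,7): no bracket -> illegal
W mobility = 8

Answer: B=6 W=8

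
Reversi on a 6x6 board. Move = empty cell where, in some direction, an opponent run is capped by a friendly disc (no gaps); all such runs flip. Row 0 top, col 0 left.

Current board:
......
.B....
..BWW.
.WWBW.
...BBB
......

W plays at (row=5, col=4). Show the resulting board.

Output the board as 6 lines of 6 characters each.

Answer: ......
.B....
..BWW.
.WWBW.
...WWB
....W.

Derivation:
Place W at (5,4); scan 8 dirs for brackets.
Dir NW: opp run (4,3) capped by W -> flip
Dir N: opp run (4,4) capped by W -> flip
Dir NE: opp run (4,5), next=edge -> no flip
Dir W: first cell '.' (not opp) -> no flip
Dir E: first cell '.' (not opp) -> no flip
Dir SW: edge -> no flip
Dir S: edge -> no flip
Dir SE: edge -> no flip
All flips: (4,3) (4,4)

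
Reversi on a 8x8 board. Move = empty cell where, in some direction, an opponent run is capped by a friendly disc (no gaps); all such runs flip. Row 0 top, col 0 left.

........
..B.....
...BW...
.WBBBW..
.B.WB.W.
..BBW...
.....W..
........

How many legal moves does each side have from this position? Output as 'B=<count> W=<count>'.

Answer: B=11 W=10

Derivation:
-- B to move --
(1,3): no bracket -> illegal
(1,4): flips 1 -> legal
(1,5): flips 1 -> legal
(2,0): no bracket -> illegal
(2,1): flips 1 -> legal
(2,2): no bracket -> illegal
(2,5): flips 1 -> legal
(2,6): flips 1 -> legal
(3,0): flips 1 -> legal
(3,6): flips 1 -> legal
(3,7): no bracket -> illegal
(4,0): no bracket -> illegal
(4,2): flips 1 -> legal
(4,5): no bracket -> illegal
(4,7): no bracket -> illegal
(5,5): flips 1 -> legal
(5,6): no bracket -> illegal
(5,7): no bracket -> illegal
(6,3): no bracket -> illegal
(6,4): flips 1 -> legal
(6,6): no bracket -> illegal
(7,4): no bracket -> illegal
(7,5): no bracket -> illegal
(7,6): flips 3 -> legal
B mobility = 11
-- W to move --
(0,1): no bracket -> illegal
(0,2): no bracket -> illegal
(0,3): no bracket -> illegal
(1,1): no bracket -> illegal
(1,3): flips 2 -> legal
(1,4): no bracket -> illegal
(2,1): flips 1 -> legal
(2,2): flips 1 -> legal
(2,5): flips 1 -> legal
(3,0): no bracket -> illegal
(4,0): no bracket -> illegal
(4,2): flips 1 -> legal
(4,5): flips 1 -> legal
(5,0): no bracket -> illegal
(5,1): flips 3 -> legal
(5,5): no bracket -> illegal
(6,1): flips 1 -> legal
(6,2): flips 2 -> legal
(6,3): flips 1 -> legal
(6,4): no bracket -> illegal
W mobility = 10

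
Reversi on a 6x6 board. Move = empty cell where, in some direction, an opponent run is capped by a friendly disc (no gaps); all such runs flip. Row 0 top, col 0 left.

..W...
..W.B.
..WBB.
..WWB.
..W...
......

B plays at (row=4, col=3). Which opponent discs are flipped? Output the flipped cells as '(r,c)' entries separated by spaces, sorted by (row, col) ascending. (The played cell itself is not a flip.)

Answer: (3,3)

Derivation:
Dir NW: opp run (3,2), next='.' -> no flip
Dir N: opp run (3,3) capped by B -> flip
Dir NE: first cell 'B' (not opp) -> no flip
Dir W: opp run (4,2), next='.' -> no flip
Dir E: first cell '.' (not opp) -> no flip
Dir SW: first cell '.' (not opp) -> no flip
Dir S: first cell '.' (not opp) -> no flip
Dir SE: first cell '.' (not opp) -> no flip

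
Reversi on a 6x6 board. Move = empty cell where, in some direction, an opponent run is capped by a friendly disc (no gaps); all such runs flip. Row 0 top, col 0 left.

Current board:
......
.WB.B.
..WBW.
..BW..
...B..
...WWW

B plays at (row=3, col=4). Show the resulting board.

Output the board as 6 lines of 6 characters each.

Place B at (3,4); scan 8 dirs for brackets.
Dir NW: first cell 'B' (not opp) -> no flip
Dir N: opp run (2,4) capped by B -> flip
Dir NE: first cell '.' (not opp) -> no flip
Dir W: opp run (3,3) capped by B -> flip
Dir E: first cell '.' (not opp) -> no flip
Dir SW: first cell 'B' (not opp) -> no flip
Dir S: first cell '.' (not opp) -> no flip
Dir SE: first cell '.' (not opp) -> no flip
All flips: (2,4) (3,3)

Answer: ......
.WB.B.
..WBB.
..BBB.
...B..
...WWW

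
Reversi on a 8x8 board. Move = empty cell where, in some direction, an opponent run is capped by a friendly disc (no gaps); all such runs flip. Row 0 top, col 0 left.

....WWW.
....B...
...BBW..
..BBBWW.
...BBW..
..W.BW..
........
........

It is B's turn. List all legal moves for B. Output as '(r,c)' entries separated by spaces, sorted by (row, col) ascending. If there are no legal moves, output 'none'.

(0,3): no bracket -> illegal
(0,7): no bracket -> illegal
(1,3): no bracket -> illegal
(1,5): no bracket -> illegal
(1,6): flips 1 -> legal
(1,7): no bracket -> illegal
(2,6): flips 2 -> legal
(2,7): flips 2 -> legal
(3,7): flips 2 -> legal
(4,1): no bracket -> illegal
(4,2): no bracket -> illegal
(4,6): flips 2 -> legal
(4,7): flips 2 -> legal
(5,1): no bracket -> illegal
(5,3): no bracket -> illegal
(5,6): flips 2 -> legal
(6,1): flips 1 -> legal
(6,2): no bracket -> illegal
(6,3): no bracket -> illegal
(6,4): no bracket -> illegal
(6,5): no bracket -> illegal
(6,6): flips 1 -> legal

Answer: (1,6) (2,6) (2,7) (3,7) (4,6) (4,7) (5,6) (6,1) (6,6)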